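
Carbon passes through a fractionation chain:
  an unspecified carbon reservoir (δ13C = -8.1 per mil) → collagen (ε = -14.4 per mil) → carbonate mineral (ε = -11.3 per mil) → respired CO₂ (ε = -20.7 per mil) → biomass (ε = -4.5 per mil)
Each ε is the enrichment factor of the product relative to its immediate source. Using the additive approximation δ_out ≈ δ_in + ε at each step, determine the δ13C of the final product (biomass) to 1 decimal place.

-59.0 per mil

step 1: δ ≈ -8.1 + (-14.4) = -22.5 per mil
step 2: δ ≈ -22.5 + (-11.3) = -33.8 per mil
step 3: δ ≈ -33.8 + (-20.7) = -54.5 per mil
step 4: δ ≈ -54.5 + (-4.5) = -59.0 per mil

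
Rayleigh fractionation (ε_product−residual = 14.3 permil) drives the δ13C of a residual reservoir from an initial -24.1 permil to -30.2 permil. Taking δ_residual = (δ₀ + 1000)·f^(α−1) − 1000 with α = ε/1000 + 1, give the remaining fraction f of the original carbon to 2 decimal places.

α − 1 = ε/1000 = 0.0143
(δ_res + 1000)/(δ₀ + 1000) = (-30.2 + 1000)/(-24.1 + 1000) = 969.8/975.9 = 0.993749
f = 0.993749^(1/0.0143) = exp(ln(0.993749)/0.0143) = exp(-0.00627/0.0143)
f = exp(-0.4385) = 0.6450

0.65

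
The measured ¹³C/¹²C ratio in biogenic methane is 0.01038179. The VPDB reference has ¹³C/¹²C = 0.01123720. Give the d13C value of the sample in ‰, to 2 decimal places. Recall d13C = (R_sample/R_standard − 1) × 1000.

d13C = (R_sample / R_standard − 1) × 1000
R_sample / R_standard = 0.01038179 / 0.01123720 = 0.923877
d13C = (0.923877 − 1) × 1000 = -76.123‰

-76.12‰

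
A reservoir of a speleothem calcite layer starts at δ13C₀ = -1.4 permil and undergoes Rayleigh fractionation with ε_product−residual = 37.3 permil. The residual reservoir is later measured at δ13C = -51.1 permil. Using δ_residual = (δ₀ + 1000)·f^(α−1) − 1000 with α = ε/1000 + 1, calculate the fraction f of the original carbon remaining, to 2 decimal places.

α − 1 = ε/1000 = 0.0373
(δ_res + 1000)/(δ₀ + 1000) = (-51.1 + 1000)/(-1.4 + 1000) = 948.9/998.6 = 0.950230
f = 0.950230^(1/0.0373) = exp(ln(0.950230)/0.0373) = exp(-0.05105/0.0373)
f = exp(-1.3687) = 0.2544

0.25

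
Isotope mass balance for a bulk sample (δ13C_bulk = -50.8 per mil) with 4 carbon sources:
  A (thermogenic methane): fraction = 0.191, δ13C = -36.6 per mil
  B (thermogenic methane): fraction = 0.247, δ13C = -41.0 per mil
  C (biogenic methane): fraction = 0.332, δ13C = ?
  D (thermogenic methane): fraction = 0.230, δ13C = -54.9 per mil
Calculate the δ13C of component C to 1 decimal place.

Isotope mass balance: δ_bulk = Σ fᵢ·δᵢ.
-50.8 = 0.191×(-36.6) + 0.247×(-41.0) + 0.332×δ_C + 0.230×(-54.9)
0.332·δ_C = -50.8 − (-29.745) = -21.055
δ_C = -21.055 / 0.332 = -63.42 per mil

-63.4 per mil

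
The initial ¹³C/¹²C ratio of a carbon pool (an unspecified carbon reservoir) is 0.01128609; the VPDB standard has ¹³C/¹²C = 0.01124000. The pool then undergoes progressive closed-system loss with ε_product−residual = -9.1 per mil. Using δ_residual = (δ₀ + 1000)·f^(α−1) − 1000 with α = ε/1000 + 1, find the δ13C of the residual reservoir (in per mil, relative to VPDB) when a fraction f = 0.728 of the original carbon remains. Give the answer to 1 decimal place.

δ₀ = (0.01128609/0.01124000 − 1)×1000 = (1.004101 − 1)×1000 = 4.101 per mil
α − 1 = ε/1000 = -0.0091
f^(α−1) = 0.728^(-0.0091) = 1.002893
δ_res = (4.101 + 1000) × 1.002893 − 1000 = 1007.005 − 1000 = 7.01 per mil

7.0 per mil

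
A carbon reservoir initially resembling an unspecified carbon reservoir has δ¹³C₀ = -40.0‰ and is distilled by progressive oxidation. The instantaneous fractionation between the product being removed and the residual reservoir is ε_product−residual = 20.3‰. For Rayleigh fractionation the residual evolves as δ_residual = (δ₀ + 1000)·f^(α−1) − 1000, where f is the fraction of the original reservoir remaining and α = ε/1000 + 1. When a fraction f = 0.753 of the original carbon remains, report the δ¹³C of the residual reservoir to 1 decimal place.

Rayleigh residual: δ_res = (δ₀ + 1000)·f^(α−1) − 1000
α = ε/1000 + 1 = 1.02030, so α − 1 = 0.02030
f^(α−1) = 0.753^(0.02030) = 0.994258
δ_res = (-40.0 + 1000) × 0.994258 − 1000 = 954.487 − 1000 = -45.51‰

-45.5‰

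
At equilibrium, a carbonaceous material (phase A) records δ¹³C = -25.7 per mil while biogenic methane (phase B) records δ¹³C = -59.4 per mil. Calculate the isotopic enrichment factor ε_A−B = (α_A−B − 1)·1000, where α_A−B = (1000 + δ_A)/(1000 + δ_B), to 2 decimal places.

α_A−B = (1000 + -25.7) / (1000 + -59.4) = 974.3 / 940.6 = 1.035828
ε_A−B = (1.035828 − 1) × 1000 = 35.828 per mil
(The approximation ε ≈ δ_A − δ_B would give 33.7 per mil.)

35.83 per mil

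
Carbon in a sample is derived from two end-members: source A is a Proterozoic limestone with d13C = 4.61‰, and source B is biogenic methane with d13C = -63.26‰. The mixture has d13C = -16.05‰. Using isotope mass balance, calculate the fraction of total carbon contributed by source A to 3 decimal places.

0.696

δ_mix = f_A·δ_A + (1 − f_A)·δ_B  ⇒  f_A = (δ_mix − δ_B)/(δ_A − δ_B)
f_A = (-16.05 − (-63.26)) / (4.61 − (-63.26))
f_A = 47.21 / 67.87 = 0.6956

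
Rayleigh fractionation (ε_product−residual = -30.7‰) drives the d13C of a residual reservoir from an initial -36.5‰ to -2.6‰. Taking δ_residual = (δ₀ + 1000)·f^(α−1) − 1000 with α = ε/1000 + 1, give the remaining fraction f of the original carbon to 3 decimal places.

0.324

α − 1 = ε/1000 = -0.0307
(δ_res + 1000)/(δ₀ + 1000) = (-2.6 + 1000)/(-36.5 + 1000) = 997.4/963.5 = 1.035184
f = 1.035184^(1/-0.0307) = exp(ln(1.035184)/-0.0307) = exp(0.03458/-0.0307)
f = exp(-1.1264) = 0.3242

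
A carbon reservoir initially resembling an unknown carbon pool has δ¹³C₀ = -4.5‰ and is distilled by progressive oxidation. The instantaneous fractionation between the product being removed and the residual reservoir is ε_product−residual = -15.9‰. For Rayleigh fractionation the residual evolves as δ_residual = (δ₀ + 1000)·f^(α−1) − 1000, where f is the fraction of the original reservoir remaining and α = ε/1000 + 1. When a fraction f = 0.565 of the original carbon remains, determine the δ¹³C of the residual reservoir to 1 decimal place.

4.6‰

Rayleigh residual: δ_res = (δ₀ + 1000)·f^(α−1) − 1000
α = ε/1000 + 1 = 0.98410, so α − 1 = -0.01590
f^(α−1) = 0.565^(-0.01590) = 1.009119
δ_res = (-4.5 + 1000) × 1.009119 − 1000 = 1004.578 − 1000 = 4.58‰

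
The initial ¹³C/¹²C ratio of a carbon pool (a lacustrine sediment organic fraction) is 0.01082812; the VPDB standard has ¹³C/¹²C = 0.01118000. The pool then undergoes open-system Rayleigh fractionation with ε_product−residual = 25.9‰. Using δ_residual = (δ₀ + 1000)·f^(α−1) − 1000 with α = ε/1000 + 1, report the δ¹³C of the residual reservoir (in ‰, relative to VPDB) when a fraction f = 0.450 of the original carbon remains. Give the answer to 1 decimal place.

-51.3‰

δ₀ = (0.01082812/0.01118000 − 1)×1000 = (0.968526 − 1)×1000 = -31.474‰
α − 1 = ε/1000 = 0.0259
f^(α−1) = 0.450^(0.0259) = 0.979531
δ_res = (-31.474 + 1000) × 0.979531 − 1000 = 948.701 − 1000 = -51.30‰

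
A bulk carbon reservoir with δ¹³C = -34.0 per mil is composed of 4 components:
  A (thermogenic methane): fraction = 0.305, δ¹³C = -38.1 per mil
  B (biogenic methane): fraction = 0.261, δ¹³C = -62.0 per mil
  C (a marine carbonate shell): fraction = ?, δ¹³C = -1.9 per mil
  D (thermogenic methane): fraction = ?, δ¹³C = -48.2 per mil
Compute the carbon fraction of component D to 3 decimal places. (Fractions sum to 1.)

Let f_D and f_C be the unknown fractions; fractions sum to 1 so f_D + f_C = 0.434.
Mass balance: Σ fᵢ·δᵢ = δ_bulk ⇒ f_D·(-48.2) + f_C·(-1.9) = -34.0 − (-27.803) = -6.197
Substitute f_C = 0.434 − f_D:
f_D·(-48.2 − -1.9) = -6.197 − 0.434×(-1.9) = -5.373
f_D = -5.373 / -46.3 = 0.1160

0.116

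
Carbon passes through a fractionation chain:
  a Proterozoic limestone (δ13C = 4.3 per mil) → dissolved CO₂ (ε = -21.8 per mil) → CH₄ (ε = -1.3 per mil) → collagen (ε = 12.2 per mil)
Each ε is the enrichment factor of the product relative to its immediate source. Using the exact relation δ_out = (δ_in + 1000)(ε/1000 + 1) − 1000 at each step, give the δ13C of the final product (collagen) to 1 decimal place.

-6.9 per mil

step 1: δ = (4.30 + 1000)·(-21.8/1000 + 1) − 1000 = -17.59 per mil
step 2: δ = (-17.59 + 1000)·(-1.3/1000 + 1) − 1000 = -18.87 per mil
step 3: δ = (-18.87 + 1000)·(12.2/1000 + 1) − 1000 = -6.90 per mil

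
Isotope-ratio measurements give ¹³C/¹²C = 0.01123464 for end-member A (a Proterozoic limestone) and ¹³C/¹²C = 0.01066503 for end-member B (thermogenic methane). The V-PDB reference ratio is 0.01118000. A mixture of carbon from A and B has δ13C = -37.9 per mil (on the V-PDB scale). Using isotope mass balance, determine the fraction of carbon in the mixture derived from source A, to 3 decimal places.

0.160

δ_A = (0.01123464/0.01118000 − 1)×1000 = (1.004887 − 1)×1000 = 4.887 per mil
δ_B = (0.01066503/0.01118000 − 1)×1000 = (0.953938 − 1)×1000 = -46.062 per mil
f_A = (δ_mix − δ_B)/(δ_A − δ_B) = (-37.9 − (-46.062))/(4.887 − (-46.062))
f_A = 8.162 / 50.949 = 0.1602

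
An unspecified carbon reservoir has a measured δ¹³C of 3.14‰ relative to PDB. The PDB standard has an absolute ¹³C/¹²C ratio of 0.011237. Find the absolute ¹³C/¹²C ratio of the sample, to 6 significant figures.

R_sample = R_standard × (δ¹³C/1000 + 1)
R_sample = 0.011237 × (3.14/1000 + 1) = 0.011237 × 1.003140
R_sample = 0.0112723

0.0112723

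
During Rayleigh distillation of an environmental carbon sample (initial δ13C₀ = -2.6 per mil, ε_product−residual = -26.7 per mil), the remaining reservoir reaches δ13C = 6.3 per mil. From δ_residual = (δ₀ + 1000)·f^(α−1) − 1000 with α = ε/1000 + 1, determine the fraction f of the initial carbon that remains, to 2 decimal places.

α − 1 = ε/1000 = -0.0267
(δ_res + 1000)/(δ₀ + 1000) = (6.3 + 1000)/(-2.6 + 1000) = 1006.3/997.4 = 1.008923
f = 1.008923^(1/-0.0267) = exp(ln(1.008923)/-0.0267) = exp(0.00888/-0.0267)
f = exp(-0.3327) = 0.7170

0.72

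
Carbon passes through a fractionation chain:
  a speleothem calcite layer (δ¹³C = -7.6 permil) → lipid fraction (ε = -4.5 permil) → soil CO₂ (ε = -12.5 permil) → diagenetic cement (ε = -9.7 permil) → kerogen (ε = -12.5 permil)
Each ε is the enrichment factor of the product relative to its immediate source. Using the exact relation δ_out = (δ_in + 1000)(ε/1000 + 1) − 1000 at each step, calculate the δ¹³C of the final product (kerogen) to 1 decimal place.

-46.0 permil

step 1: δ = (-7.60 + 1000)·(-4.5/1000 + 1) − 1000 = -12.07 permil
step 2: δ = (-12.07 + 1000)·(-12.5/1000 + 1) − 1000 = -24.41 permil
step 3: δ = (-24.41 + 1000)·(-9.7/1000 + 1) − 1000 = -33.88 permil
step 4: δ = (-33.88 + 1000)·(-12.5/1000 + 1) − 1000 = -45.95 permil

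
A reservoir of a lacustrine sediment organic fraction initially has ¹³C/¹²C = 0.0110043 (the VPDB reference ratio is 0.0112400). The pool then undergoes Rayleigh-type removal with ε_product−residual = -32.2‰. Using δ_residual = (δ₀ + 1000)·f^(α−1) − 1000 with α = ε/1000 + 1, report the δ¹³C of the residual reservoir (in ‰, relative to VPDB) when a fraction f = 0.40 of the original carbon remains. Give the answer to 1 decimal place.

δ₀ = (0.0110043/0.0112400 − 1)×1000 = (0.979030 − 1)×1000 = -20.970‰
α − 1 = ε/1000 = -0.0322
f^(α−1) = 0.40^(-0.0322) = 1.029944
δ_res = (-20.970 + 1000) × 1.029944 − 1000 = 1008.346 − 1000 = 8.35‰

8.3‰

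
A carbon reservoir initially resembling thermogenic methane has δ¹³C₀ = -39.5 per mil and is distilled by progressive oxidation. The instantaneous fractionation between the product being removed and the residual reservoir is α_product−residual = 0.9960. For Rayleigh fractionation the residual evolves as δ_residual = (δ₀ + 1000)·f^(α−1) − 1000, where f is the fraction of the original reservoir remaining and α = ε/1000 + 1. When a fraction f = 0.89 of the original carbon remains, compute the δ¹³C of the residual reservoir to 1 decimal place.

Rayleigh residual: δ_res = (δ₀ + 1000)·f^(α−1) − 1000
α − 1 = -0.00400
f^(α−1) = 0.89^(-0.00400) = 1.000466
δ_res = (-39.5 + 1000) × 1.000466 − 1000 = 960.948 − 1000 = -39.05 per mil

-39.1 per mil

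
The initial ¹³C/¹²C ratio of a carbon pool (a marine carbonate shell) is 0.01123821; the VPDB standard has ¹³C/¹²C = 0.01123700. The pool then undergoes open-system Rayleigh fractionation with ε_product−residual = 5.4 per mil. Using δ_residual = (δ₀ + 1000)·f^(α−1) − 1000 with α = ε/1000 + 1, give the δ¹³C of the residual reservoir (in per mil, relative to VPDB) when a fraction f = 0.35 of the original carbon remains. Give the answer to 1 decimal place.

-5.5 per mil

δ₀ = (0.01123821/0.01123700 − 1)×1000 = (1.000108 − 1)×1000 = 0.108 per mil
α − 1 = ε/1000 = 0.0054
f^(α−1) = 0.35^(0.0054) = 0.994347
δ_res = (0.108 + 1000) × 0.994347 − 1000 = 994.454 − 1000 = -5.55 per mil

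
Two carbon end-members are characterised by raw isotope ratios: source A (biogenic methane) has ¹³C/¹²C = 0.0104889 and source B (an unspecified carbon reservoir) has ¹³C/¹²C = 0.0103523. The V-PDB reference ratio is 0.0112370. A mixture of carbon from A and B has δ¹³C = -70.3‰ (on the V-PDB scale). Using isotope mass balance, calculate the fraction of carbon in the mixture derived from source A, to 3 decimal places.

0.694

δ_A = (0.0104889/0.0112370 − 1)×1000 = (0.933425 − 1)×1000 = -66.575‰
δ_B = (0.0103523/0.0112370 − 1)×1000 = (0.921269 − 1)×1000 = -78.731‰
f_A = (δ_mix − δ_B)/(δ_A − δ_B) = (-70.3 − (-78.731))/(-66.575 − (-78.731))
f_A = 8.431 / 12.156 = 0.6935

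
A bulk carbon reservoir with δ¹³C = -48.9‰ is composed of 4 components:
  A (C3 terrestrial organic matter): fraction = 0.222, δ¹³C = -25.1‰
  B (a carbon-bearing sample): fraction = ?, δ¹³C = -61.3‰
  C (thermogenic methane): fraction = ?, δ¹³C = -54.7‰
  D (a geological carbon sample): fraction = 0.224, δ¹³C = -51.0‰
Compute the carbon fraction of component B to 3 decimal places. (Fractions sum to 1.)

Let f_B and f_C be the unknown fractions; fractions sum to 1 so f_B + f_C = 0.554.
Mass balance: Σ fᵢ·δᵢ = δ_bulk ⇒ f_B·(-61.3) + f_C·(-54.7) = -48.9 − (-16.996) = -31.904
Substitute f_C = 0.554 − f_B:
f_B·(-61.3 − -54.7) = -31.904 − 0.554×(-54.7) = -1.600
f_B = -1.600 / -6.6 = 0.2424

0.242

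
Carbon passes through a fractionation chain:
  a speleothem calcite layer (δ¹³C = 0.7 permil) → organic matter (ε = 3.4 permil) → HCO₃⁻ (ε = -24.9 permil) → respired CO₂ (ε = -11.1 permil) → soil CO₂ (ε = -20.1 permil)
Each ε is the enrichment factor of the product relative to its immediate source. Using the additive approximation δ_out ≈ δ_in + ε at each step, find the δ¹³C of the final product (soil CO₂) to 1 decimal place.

-52.0 permil

step 1: δ ≈ 0.7 + (3.4) = 4.1 permil
step 2: δ ≈ 4.1 + (-24.9) = -20.8 permil
step 3: δ ≈ -20.8 + (-11.1) = -31.9 permil
step 4: δ ≈ -31.9 + (-20.1) = -52.0 permil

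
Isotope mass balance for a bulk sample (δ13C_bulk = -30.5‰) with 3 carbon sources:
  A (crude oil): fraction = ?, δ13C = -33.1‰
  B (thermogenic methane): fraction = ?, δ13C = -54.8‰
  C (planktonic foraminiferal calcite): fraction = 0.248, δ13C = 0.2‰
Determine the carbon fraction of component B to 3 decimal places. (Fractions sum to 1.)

Let f_B and f_A be the unknown fractions; fractions sum to 1 so f_B + f_A = 0.752.
Mass balance: Σ fᵢ·δᵢ = δ_bulk ⇒ f_B·(-54.8) + f_A·(-33.1) = -30.5 − (0.050) = -30.550
Substitute f_A = 0.752 − f_B:
f_B·(-54.8 − -33.1) = -30.550 − 0.752×(-33.1) = -5.658
f_B = -5.658 / -21.7 = 0.2608

0.261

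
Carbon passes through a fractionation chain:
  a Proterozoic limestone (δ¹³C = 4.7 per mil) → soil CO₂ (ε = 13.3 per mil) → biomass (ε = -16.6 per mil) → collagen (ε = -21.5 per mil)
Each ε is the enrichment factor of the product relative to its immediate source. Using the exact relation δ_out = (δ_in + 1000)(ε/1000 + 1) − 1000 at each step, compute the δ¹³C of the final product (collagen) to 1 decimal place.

-20.4 per mil

step 1: δ = (4.70 + 1000)·(13.3/1000 + 1) − 1000 = 18.06 per mil
step 2: δ = (18.06 + 1000)·(-16.6/1000 + 1) − 1000 = 1.16 per mil
step 3: δ = (1.16 + 1000)·(-21.5/1000 + 1) − 1000 = -20.36 per mil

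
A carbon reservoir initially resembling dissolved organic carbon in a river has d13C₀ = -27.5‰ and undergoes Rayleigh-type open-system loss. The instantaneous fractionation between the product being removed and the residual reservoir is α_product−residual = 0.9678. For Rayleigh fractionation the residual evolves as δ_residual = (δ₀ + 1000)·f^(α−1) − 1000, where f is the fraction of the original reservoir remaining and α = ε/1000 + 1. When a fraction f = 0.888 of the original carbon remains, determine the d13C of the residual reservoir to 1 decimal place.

Rayleigh residual: δ_res = (δ₀ + 1000)·f^(α−1) − 1000
α − 1 = -0.03220
f^(α−1) = 0.888^(-0.03220) = 1.003832
δ_res = (-27.5 + 1000) × 1.003832 − 1000 = 976.227 − 1000 = -23.77‰

-23.8‰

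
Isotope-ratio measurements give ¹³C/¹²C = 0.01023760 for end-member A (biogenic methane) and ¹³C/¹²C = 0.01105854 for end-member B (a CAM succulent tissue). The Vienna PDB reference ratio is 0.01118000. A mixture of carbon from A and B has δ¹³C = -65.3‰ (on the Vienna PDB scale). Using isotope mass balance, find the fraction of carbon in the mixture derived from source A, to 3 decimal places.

0.741

δ_A = (0.01023760/0.01118000 − 1)×1000 = (0.915707 − 1)×1000 = -84.293‰
δ_B = (0.01105854/0.01118000 − 1)×1000 = (0.989136 − 1)×1000 = -10.864‰
f_A = (δ_mix − δ_B)/(δ_A − δ_B) = (-65.3 − (-10.864))/(-84.293 − (-10.864))
f_A = -54.436 / -73.429 = 0.7413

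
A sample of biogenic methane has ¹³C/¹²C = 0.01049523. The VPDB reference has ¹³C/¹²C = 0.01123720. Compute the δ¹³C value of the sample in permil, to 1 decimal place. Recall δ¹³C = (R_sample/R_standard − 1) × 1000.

-66.0 permil

δ¹³C = (R_sample / R_standard − 1) × 1000
R_sample / R_standard = 0.01049523 / 0.01123720 = 0.933972
δ¹³C = (0.933972 − 1) × 1000 = -66.03 permil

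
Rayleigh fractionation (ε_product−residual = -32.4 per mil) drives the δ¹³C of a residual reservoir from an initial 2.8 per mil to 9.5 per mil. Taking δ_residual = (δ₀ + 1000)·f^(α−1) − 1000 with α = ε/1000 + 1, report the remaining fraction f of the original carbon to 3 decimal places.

α − 1 = ε/1000 = -0.0324
(δ_res + 1000)/(δ₀ + 1000) = (9.5 + 1000)/(2.8 + 1000) = 1009.5/1002.8 = 1.006681
f = 1.006681^(1/-0.0324) = exp(ln(1.006681)/-0.0324) = exp(0.00666/-0.0324)
f = exp(-0.2055) = 0.8142

0.814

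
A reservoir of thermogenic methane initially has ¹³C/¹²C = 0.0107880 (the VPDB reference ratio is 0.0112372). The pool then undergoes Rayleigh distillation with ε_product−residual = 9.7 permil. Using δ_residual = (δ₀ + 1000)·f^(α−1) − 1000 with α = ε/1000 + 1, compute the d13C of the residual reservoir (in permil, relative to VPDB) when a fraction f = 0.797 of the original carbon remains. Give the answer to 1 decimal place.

δ₀ = (0.0107880/0.0112372 − 1)×1000 = (0.960026 − 1)×1000 = -39.974 permil
α − 1 = ε/1000 = 0.0097
f^(α−1) = 0.797^(0.0097) = 0.997801
δ_res = (-39.974 + 1000) × 0.997801 − 1000 = 957.915 − 1000 = -42.09 permil

-42.1 permil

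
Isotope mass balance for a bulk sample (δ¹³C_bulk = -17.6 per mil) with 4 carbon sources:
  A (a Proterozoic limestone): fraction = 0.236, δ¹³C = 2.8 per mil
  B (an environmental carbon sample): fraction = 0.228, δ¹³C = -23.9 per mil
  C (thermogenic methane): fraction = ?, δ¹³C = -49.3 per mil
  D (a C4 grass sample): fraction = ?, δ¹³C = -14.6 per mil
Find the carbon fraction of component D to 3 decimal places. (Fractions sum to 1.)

Let f_D and f_C be the unknown fractions; fractions sum to 1 so f_D + f_C = 0.536.
Mass balance: Σ fᵢ·δᵢ = δ_bulk ⇒ f_D·(-14.6) + f_C·(-49.3) = -17.6 − (-4.788) = -12.812
Substitute f_C = 0.536 − f_D:
f_D·(-14.6 − -49.3) = -12.812 − 0.536×(-49.3) = 13.613
f_D = 13.613 / 34.7 = 0.3923

0.392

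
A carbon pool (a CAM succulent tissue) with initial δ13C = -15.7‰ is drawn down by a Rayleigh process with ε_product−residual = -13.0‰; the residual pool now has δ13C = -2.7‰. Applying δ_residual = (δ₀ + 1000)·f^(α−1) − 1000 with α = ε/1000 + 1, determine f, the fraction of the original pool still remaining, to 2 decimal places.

0.36

α − 1 = ε/1000 = -0.0130
(δ_res + 1000)/(δ₀ + 1000) = (-2.7 + 1000)/(-15.7 + 1000) = 997.3/984.3 = 1.013207
f = 1.013207^(1/-0.0130) = exp(ln(1.013207)/-0.0130) = exp(0.01312/-0.0130)
f = exp(-1.0093) = 0.3645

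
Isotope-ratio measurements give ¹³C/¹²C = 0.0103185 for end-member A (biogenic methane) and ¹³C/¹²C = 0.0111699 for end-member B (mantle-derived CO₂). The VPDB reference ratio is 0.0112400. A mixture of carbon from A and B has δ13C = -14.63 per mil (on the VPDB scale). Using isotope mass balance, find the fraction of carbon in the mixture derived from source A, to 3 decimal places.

0.111

δ_A = (0.0103185/0.0112400 − 1)×1000 = (0.918016 − 1)×1000 = -81.984 per mil
δ_B = (0.0111699/0.0112400 − 1)×1000 = (0.993763 − 1)×1000 = -6.237 per mil
f_A = (δ_mix − δ_B)/(δ_A − δ_B) = (-14.63 − (-6.237))/(-81.984 − (-6.237))
f_A = -8.393 / -75.747 = 0.1108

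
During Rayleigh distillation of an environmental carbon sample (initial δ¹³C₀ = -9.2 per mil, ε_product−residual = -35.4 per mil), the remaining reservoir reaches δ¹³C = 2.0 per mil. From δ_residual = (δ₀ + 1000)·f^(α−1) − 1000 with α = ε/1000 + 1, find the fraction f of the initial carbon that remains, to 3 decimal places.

α − 1 = ε/1000 = -0.0354
(δ_res + 1000)/(δ₀ + 1000) = (2.0 + 1000)/(-9.2 + 1000) = 1002.0/990.8 = 1.011304
f = 1.011304^(1/-0.0354) = exp(ln(1.011304)/-0.0354) = exp(0.01124/-0.0354)
f = exp(-0.3175) = 0.7279

0.728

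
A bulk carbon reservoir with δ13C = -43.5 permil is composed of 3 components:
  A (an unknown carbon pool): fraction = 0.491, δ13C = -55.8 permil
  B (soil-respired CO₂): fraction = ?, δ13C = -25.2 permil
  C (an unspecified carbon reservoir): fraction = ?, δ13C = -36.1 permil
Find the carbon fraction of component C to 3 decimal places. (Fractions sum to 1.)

0.300

Let f_C and f_B be the unknown fractions; fractions sum to 1 so f_C + f_B = 0.509.
Mass balance: Σ fᵢ·δᵢ = δ_bulk ⇒ f_C·(-36.1) + f_B·(-25.2) = -43.5 − (-27.398) = -16.102
Substitute f_B = 0.509 − f_C:
f_C·(-36.1 − -25.2) = -16.102 − 0.509×(-25.2) = -3.275
f_C = -3.275 / -10.9 = 0.3005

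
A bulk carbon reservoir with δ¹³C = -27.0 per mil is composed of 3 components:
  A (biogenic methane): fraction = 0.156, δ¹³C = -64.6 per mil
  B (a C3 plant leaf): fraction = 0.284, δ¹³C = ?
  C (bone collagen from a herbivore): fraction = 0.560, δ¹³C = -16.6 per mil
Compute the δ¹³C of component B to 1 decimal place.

Isotope mass balance: δ_bulk = Σ fᵢ·δᵢ.
-27.0 = 0.156×(-64.6) + 0.284×δ_B + 0.560×(-16.6)
0.284·δ_B = -27.0 − (-19.374) = -7.626
δ_B = -7.626 / 0.284 = -26.85 per mil

-26.9 per mil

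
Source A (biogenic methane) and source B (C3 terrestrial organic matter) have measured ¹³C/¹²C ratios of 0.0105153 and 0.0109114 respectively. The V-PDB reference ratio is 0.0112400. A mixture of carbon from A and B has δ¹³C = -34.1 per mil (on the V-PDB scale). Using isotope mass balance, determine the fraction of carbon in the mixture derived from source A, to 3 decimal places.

0.138

δ_A = (0.0105153/0.0112400 − 1)×1000 = (0.935525 − 1)×1000 = -64.475 per mil
δ_B = (0.0109114/0.0112400 − 1)×1000 = (0.970765 − 1)×1000 = -29.235 per mil
f_A = (δ_mix − δ_B)/(δ_A − δ_B) = (-34.1 − (-29.235))/(-64.475 − (-29.235))
f_A = -4.865 / -35.240 = 0.1381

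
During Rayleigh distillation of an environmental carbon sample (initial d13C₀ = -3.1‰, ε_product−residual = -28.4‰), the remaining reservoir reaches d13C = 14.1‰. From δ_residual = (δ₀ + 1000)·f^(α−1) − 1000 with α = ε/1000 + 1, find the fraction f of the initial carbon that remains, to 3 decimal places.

α − 1 = ε/1000 = -0.0284
(δ_res + 1000)/(δ₀ + 1000) = (14.1 + 1000)/(-3.1 + 1000) = 1014.1/996.9 = 1.017253
f = 1.017253^(1/-0.0284) = exp(ln(1.017253)/-0.0284) = exp(0.01711/-0.0284)
f = exp(-0.6023) = 0.5475

0.548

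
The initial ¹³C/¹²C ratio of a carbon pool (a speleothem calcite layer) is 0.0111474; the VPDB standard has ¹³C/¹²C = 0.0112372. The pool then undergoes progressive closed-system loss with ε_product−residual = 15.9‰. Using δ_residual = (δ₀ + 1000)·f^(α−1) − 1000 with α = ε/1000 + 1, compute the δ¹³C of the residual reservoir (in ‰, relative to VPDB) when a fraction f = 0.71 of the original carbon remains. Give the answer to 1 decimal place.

δ₀ = (0.0111474/0.0112372 − 1)×1000 = (0.992009 − 1)×1000 = -7.991‰
α − 1 = ε/1000 = 0.0159
f^(α−1) = 0.71^(0.0159) = 0.994569
δ_res = (-7.991 + 1000) × 0.994569 − 1000 = 986.621 − 1000 = -13.38‰

-13.4‰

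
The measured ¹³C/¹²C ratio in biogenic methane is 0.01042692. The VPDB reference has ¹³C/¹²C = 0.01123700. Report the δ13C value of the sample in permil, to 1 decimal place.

-72.1 permil

δ13C = (R_sample / R_standard − 1) × 1000
R_sample / R_standard = 0.01042692 / 0.01123700 = 0.927910
δ13C = (0.927910 − 1) × 1000 = -72.09 permil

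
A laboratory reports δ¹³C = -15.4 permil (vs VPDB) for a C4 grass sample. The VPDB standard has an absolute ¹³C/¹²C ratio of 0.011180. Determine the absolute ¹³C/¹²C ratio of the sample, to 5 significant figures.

0.011008

R_sample = R_standard × (δ¹³C/1000 + 1)
R_sample = 0.011180 × (-15.4/1000 + 1) = 0.011180 × 0.984600
R_sample = 0.0110078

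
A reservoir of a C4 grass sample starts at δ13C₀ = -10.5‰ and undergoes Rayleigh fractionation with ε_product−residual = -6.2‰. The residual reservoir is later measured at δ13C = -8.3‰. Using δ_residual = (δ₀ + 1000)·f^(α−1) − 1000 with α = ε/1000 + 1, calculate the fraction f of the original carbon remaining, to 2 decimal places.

α − 1 = ε/1000 = -0.0062
(δ_res + 1000)/(δ₀ + 1000) = (-8.3 + 1000)/(-10.5 + 1000) = 991.7/989.5 = 1.002223
f = 1.002223^(1/-0.0062) = exp(ln(1.002223)/-0.0062) = exp(0.00222/-0.0062)
f = exp(-0.3582) = 0.6989

0.70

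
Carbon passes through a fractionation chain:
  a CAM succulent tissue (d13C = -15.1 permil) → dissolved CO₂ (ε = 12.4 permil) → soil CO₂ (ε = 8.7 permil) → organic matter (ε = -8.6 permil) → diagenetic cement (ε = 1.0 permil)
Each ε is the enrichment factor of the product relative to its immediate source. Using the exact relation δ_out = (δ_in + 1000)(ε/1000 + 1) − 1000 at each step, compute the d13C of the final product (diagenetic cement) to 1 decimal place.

-1.9 permil

step 1: δ = (-15.10 + 1000)·(12.4/1000 + 1) − 1000 = -2.89 permil
step 2: δ = (-2.89 + 1000)·(8.7/1000 + 1) − 1000 = 5.79 permil
step 3: δ = (5.79 + 1000)·(-8.6/1000 + 1) − 1000 = -2.86 permil
step 4: δ = (-2.86 + 1000)·(1.0/1000 + 1) − 1000 = -1.86 permil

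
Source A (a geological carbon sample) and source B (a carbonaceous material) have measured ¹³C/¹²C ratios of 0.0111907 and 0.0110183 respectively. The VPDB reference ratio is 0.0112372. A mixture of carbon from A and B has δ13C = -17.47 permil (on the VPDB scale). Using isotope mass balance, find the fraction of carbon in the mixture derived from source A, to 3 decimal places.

0.131

δ_A = (0.0111907/0.0112372 − 1)×1000 = (0.995862 − 1)×1000 = -4.138 permil
δ_B = (0.0110183/0.0112372 − 1)×1000 = (0.980520 − 1)×1000 = -19.480 permil
f_A = (δ_mix − δ_B)/(δ_A − δ_B) = (-17.47 − (-19.480))/(-4.138 − (-19.480))
f_A = 2.010 / 15.342 = 0.1310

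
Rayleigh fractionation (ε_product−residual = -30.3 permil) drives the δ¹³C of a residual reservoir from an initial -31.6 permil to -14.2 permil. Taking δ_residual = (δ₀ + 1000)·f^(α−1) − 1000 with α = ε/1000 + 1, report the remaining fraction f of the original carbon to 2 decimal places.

0.56

α − 1 = ε/1000 = -0.0303
(δ_res + 1000)/(δ₀ + 1000) = (-14.2 + 1000)/(-31.6 + 1000) = 985.8/968.4 = 1.017968
f = 1.017968^(1/-0.0303) = exp(ln(1.017968)/-0.0303) = exp(0.01781/-0.0303)
f = exp(-0.5877) = 0.5556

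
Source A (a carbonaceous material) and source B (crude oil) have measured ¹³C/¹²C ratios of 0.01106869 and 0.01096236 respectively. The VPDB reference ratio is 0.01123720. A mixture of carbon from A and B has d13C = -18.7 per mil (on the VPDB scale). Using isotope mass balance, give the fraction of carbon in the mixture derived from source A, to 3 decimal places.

0.609

δ_A = (0.01106869/0.01123720 − 1)×1000 = (0.985004 − 1)×1000 = -14.996 per mil
δ_B = (0.01096236/0.01123720 − 1)×1000 = (0.975542 − 1)×1000 = -24.458 per mil
f_A = (δ_mix − δ_B)/(δ_A − δ_B) = (-18.7 − (-24.458))/(-14.996 − (-24.458))
f_A = 5.758 / 9.462 = 0.6085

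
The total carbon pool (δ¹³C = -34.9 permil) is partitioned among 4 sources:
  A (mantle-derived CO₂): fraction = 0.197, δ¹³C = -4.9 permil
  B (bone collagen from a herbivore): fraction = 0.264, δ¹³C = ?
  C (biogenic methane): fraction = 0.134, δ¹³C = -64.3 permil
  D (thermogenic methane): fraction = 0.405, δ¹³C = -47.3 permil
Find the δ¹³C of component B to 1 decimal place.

Isotope mass balance: δ_bulk = Σ fᵢ·δᵢ.
-34.9 = 0.197×(-4.9) + 0.264×δ_B + 0.134×(-64.3) + 0.405×(-47.3)
0.264·δ_B = -34.9 − (-28.738) = -6.162
δ_B = -6.162 / 0.264 = -23.34 permil

-23.3 permil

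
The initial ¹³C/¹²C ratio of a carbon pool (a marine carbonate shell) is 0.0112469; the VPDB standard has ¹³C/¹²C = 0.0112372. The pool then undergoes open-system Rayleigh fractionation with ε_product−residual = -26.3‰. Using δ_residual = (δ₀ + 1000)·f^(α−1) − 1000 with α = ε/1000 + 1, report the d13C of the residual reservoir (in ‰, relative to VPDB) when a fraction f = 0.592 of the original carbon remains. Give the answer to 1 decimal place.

14.8‰

δ₀ = (0.0112469/0.0112372 − 1)×1000 = (1.000863 − 1)×1000 = 0.863‰
α − 1 = ε/1000 = -0.0263
f^(α−1) = 0.592^(-0.0263) = 1.013883
δ_res = (0.863 + 1000) × 1.013883 − 1000 = 1014.758 − 1000 = 14.76‰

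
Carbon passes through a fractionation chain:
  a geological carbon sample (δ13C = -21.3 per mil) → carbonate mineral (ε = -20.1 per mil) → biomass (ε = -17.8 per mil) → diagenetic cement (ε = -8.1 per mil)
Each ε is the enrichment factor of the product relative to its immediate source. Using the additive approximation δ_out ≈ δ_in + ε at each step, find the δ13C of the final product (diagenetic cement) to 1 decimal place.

-67.3 per mil

step 1: δ ≈ -21.3 + (-20.1) = -41.4 per mil
step 2: δ ≈ -41.4 + (-17.8) = -59.2 per mil
step 3: δ ≈ -59.2 + (-8.1) = -67.3 per mil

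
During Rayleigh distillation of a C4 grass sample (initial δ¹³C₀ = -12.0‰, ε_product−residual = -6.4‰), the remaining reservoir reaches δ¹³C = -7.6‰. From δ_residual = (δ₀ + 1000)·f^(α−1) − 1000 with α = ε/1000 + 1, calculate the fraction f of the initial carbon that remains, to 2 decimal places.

0.50

α − 1 = ε/1000 = -0.0064
(δ_res + 1000)/(δ₀ + 1000) = (-7.6 + 1000)/(-12.0 + 1000) = 992.4/988.0 = 1.004453
f = 1.004453^(1/-0.0064) = exp(ln(1.004453)/-0.0064) = exp(0.00444/-0.0064)
f = exp(-0.6943) = 0.4994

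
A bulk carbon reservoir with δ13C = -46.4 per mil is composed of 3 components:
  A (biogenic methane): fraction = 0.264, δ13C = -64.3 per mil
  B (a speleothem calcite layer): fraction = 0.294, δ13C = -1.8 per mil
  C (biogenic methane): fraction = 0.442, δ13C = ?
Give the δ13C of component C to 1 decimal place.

Isotope mass balance: δ_bulk = Σ fᵢ·δᵢ.
-46.4 = 0.264×(-64.3) + 0.294×(-1.8) + 0.442×δ_C
0.442·δ_C = -46.4 − (-17.504) = -28.896
δ_C = -28.896 / 0.442 = -65.37 per mil

-65.4 per mil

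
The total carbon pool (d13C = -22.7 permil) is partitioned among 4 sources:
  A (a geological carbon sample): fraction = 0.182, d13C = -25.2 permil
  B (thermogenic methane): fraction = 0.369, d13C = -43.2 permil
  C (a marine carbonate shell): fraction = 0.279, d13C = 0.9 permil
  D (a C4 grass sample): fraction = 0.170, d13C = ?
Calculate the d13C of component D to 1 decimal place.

Isotope mass balance: δ_bulk = Σ fᵢ·δᵢ.
-22.7 = 0.182×(-25.2) + 0.369×(-43.2) + 0.279×(0.9) + 0.170×δ_D
0.170·δ_D = -22.7 − (-20.276) = -2.424
δ_D = -2.424 / 0.170 = -14.26 permil

-14.3 permil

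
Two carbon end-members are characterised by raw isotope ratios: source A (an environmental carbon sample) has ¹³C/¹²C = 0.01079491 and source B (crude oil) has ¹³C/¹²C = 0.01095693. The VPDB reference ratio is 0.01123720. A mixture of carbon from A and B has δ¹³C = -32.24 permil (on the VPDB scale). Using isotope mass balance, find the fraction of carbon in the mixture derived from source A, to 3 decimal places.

δ_A = (0.01079491/0.01123720 − 1)×1000 = (0.960641 − 1)×1000 = -39.359 permil
δ_B = (0.01095693/0.01123720 − 1)×1000 = (0.975059 − 1)×1000 = -24.941 permil
f_A = (δ_mix − δ_B)/(δ_A − δ_B) = (-32.24 − (-24.941))/(-39.359 − (-24.941))
f_A = -7.299 / -14.418 = 0.5062

0.506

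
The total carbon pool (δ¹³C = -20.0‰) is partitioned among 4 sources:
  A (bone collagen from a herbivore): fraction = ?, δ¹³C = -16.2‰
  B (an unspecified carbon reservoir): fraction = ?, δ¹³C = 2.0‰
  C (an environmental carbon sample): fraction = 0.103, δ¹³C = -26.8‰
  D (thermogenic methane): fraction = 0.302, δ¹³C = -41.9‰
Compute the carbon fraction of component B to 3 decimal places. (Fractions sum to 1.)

0.278

Let f_B and f_A be the unknown fractions; fractions sum to 1 so f_B + f_A = 0.595.
Mass balance: Σ fᵢ·δᵢ = δ_bulk ⇒ f_B·(2.0) + f_A·(-16.2) = -20.0 − (-15.414) = -4.586
Substitute f_A = 0.595 − f_B:
f_B·(2.0 − -16.2) = -4.586 − 0.595×(-16.2) = 5.053
f_B = 5.053 / 18.2 = 0.2776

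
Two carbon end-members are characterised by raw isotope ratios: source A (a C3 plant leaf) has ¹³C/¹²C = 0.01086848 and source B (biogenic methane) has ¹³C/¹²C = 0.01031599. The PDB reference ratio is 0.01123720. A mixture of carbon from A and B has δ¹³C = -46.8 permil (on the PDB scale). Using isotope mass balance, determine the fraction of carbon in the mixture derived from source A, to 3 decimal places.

δ_A = (0.01086848/0.01123720 − 1)×1000 = (0.967188 − 1)×1000 = -32.812 permil
δ_B = (0.01031599/0.01123720 − 1)×1000 = (0.918021 − 1)×1000 = -81.979 permil
f_A = (δ_mix − δ_B)/(δ_A − δ_B) = (-46.8 − (-81.979))/(-32.812 − (-81.979))
f_A = 35.179 / 49.166 = 0.7155

0.716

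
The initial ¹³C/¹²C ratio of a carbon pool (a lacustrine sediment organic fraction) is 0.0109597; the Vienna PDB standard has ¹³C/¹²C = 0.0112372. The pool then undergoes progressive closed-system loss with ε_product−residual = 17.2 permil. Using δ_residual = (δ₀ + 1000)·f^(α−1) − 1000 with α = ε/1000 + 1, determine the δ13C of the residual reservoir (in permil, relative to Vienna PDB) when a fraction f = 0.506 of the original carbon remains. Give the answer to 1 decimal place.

-36.1 permil

δ₀ = (0.0109597/0.0112372 − 1)×1000 = (0.975305 − 1)×1000 = -24.695 permil
α − 1 = ε/1000 = 0.0172
f^(α−1) = 0.506^(0.0172) = 0.988351
δ_res = (-24.695 + 1000) × 0.988351 − 1000 = 963.944 − 1000 = -36.06 permil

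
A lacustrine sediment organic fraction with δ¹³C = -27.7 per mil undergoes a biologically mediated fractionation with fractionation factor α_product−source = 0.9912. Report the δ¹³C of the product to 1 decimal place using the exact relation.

δ_product = (δ_source + 1000)·α − 1000
δ_product = (-27.7 + 1000) × 0.9912 − 1000
δ_product = 963.744 − 1000 = -36.26 per mil

-36.3 per mil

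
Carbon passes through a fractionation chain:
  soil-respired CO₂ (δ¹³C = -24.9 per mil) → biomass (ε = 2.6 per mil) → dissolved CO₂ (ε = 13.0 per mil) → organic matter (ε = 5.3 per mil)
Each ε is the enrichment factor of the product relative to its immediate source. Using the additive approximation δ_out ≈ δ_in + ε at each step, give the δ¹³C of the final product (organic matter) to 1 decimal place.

step 1: δ ≈ -24.9 + (2.6) = -22.3 per mil
step 2: δ ≈ -22.3 + (13.0) = -9.3 per mil
step 3: δ ≈ -9.3 + (5.3) = -4.0 per mil

-4.0 per mil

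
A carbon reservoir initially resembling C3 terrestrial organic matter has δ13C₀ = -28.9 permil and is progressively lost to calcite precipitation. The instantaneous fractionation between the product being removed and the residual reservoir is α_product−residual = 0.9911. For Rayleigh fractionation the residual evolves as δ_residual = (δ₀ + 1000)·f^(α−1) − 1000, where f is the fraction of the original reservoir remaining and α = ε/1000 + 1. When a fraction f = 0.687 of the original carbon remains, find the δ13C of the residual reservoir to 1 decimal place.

-25.6 permil

Rayleigh residual: δ_res = (δ₀ + 1000)·f^(α−1) − 1000
α − 1 = -0.00890
f^(α−1) = 0.687^(-0.00890) = 1.003347
δ_res = (-28.9 + 1000) × 1.003347 − 1000 = 974.350 − 1000 = -25.65 permil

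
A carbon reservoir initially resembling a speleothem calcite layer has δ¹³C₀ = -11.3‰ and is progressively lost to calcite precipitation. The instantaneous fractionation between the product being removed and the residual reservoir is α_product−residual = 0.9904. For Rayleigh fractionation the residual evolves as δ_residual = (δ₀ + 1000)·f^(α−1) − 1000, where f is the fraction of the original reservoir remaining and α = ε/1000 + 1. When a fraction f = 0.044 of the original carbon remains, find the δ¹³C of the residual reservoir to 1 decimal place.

18.8‰

Rayleigh residual: δ_res = (δ₀ + 1000)·f^(α−1) − 1000
α − 1 = -0.00960
f^(α−1) = 0.044^(-0.00960) = 1.030440
δ_res = (-11.3 + 1000) × 1.030440 − 1000 = 1018.796 − 1000 = 18.80‰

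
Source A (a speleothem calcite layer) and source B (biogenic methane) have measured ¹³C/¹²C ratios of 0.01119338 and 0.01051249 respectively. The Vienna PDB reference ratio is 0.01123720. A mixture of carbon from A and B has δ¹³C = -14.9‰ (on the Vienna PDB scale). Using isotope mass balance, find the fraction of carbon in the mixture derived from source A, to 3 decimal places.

δ_A = (0.01119338/0.01123720 − 1)×1000 = (0.996100 − 1)×1000 = -3.900‰
δ_B = (0.01051249/0.01123720 − 1)×1000 = (0.935508 − 1)×1000 = -64.492‰
f_A = (δ_mix − δ_B)/(δ_A − δ_B) = (-14.9 − (-64.492))/(-3.900 − (-64.492))
f_A = 49.592 / 60.592 = 0.8185

0.818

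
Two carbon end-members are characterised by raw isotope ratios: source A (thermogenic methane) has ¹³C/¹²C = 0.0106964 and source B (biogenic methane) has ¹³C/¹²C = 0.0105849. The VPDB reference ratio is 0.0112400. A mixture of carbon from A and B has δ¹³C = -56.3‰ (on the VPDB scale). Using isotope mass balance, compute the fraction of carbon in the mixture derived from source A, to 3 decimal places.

δ_A = (0.0106964/0.0112400 − 1)×1000 = (0.951637 − 1)×1000 = -48.363‰
δ_B = (0.0105849/0.0112400 − 1)×1000 = (0.941717 − 1)×1000 = -58.283‰
f_A = (δ_mix − δ_B)/(δ_A − δ_B) = (-56.3 − (-58.283))/(-48.363 − (-58.283))
f_A = 1.983 / 9.920 = 0.1999

0.200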